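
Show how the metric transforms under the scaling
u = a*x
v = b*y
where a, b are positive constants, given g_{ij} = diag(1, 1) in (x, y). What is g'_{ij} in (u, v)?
Invert the transformation: x = u/a, y = v/b
g'_{ij} = (∂x^k/∂x'^i)(∂x^l/∂x'^j) g_{kl}; with g_{kl} = δ_{kl} this is Σ_k (∂x^k/∂x'^i)(∂x^k/∂x'^j).
Jacobian: ∂x/∂u = 1/a, ∂x/∂v = 0, ∂y/∂u = 0, ∂y/∂v = 1/b
g'_{uu} = (1/a)(1/a) + (0)(0) = 1/a^2
g'_{uv} = (1/a)(0) + (0)(1/b) = 0
g'_{vv} = (0)(0) + (1/b)(1/b) = 1/b^2
g'_{ij} = diag(1/a^2, 1/b^2)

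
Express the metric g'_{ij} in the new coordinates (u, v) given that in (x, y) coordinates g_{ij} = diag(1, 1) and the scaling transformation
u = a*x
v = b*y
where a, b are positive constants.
Invert the transformation: x = u/a, y = v/b
g'_{ij} = (∂x^k/∂x'^i)(∂x^l/∂x'^j) g_{kl}; with g_{kl} = δ_{kl} this is Σ_k (∂x^k/∂x'^i)(∂x^k/∂x'^j).
Jacobian: ∂x/∂u = 1/a, ∂x/∂v = 0, ∂y/∂u = 0, ∂y/∂v = 1/b
g'_{uu} = (1/a)(1/a) + (0)(0) = 1/a^2
g'_{uv} = (1/a)(0) + (0)(1/b) = 0
g'_{vv} = (0)(0) + (1/b)(1/b) = 1/b^2
g'_{ij} = diag(1/a^2, 1/b^2)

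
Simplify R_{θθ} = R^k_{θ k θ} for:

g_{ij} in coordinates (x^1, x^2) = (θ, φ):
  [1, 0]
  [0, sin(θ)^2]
Non-zero Christoffel symbols (Γ^k_{ij} = Γ^k_{ji}):
Γ^θ_{φ φ} = -sin(2*θ)/2
Γ^φ_{θ φ} = 1/tan(θ)
R^θ_{θ θ θ} = 0 (a repeated index in an antisymmetric pair)
R^φ_{θ φ θ} = ∂_φ Γ^φ_{θ θ} - ∂_θ Γ^φ_{θ φ} + Γ^φ_{φ m} Γ^m_{θ θ} - Γ^φ_{θ m} Γ^m_{θ φ}
  = (0) - (-1/sin(θ)^2) + (0) - (1/tan(θ)^2) = 1
R_{θθ} = R^θ_{θ θ θ} + R^φ_{θ φ θ} = (0) + (1) = 1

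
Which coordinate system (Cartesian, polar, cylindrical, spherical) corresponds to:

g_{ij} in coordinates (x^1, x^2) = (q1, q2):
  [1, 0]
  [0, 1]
All components are constant and the metric is the identity, i.e. orthonormal rectilinear coordinates.
Cartesian (2D) coordinates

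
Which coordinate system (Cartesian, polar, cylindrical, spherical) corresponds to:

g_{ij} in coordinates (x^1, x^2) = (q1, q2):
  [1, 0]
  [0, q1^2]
The line element ds^2 = dq1^2 + q1^2 dq2^2 is dr^2 + r^2 dθ^2 with q1 = r, q2 = θ.
polar coordinates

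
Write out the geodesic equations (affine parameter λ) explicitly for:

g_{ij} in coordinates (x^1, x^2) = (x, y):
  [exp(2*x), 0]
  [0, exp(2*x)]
Geodesic equation: d^2x^k/dλ^2 + Γ^k_{ij} (dx^i/dλ)(dx^j/dλ) = 0.
Non-zero Christoffel symbols:
Γ^x_{x x} = 1
Γ^x_{y y} = -1
Γ^y_{x y} = 1
Substituting (the symmetric pair Γ^k_{ij}, Γ^k_{ji} combines into a factor 2):
d^2x/dλ^2 + (dx/dλ)^2 - (dy/dλ)^2 = 0
d^2y/dλ^2 + 2 (dx/dλ)(dy/dλ) = 0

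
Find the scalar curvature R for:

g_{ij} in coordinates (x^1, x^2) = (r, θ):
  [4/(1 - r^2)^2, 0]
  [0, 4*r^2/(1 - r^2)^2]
Non-zero Christoffel symbols (Γ^k_{ij} = Γ^k_{ji}):
Γ^r_{r r} = 2*r/(1 - r^2)
Γ^r_{θ θ} = (r^3 + r)/(r^2 - 1)
Γ^θ_{r θ} = (-r^2 - 1)/(r^3 - r)
Ricci tensor (R_{ij} = R^k_{ikj}): R_{rr} = -4/(r^2 - 1)^2, R_{rθ} = 0, R_{θθ} = -4*r^2/(r^2 - 1)^2
Inverse metric: g^{rr} = (1 - r^2)^2/4, g^{θθ} = (1 - r^2)^2/(4*r^2)
R = g^{ij} R_{ij} = ((1 - r^2)^2/4)(-4/(r^2 - 1)^2) + ((1 - r^2)^2/(4*r^2))(-4*r^2/(r^2 - 1)^2) = -2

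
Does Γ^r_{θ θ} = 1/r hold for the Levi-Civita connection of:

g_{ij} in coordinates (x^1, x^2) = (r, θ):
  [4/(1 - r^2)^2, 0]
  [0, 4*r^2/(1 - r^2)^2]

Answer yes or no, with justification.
Γ^r_{θ θ} = (1/2) g^{rr} (∂_θ g_{rθ} + ∂_θ g_{rθ} - ∂_r g_{θθ}) = (1/2)((1 - r^2)^2/4)((0) + (0) - (-8*(r^3 + r)/(r^2 - 1)^3)) = (r^3 + r)/(r^2 - 1)
This differs from the proposed value 1/r.
No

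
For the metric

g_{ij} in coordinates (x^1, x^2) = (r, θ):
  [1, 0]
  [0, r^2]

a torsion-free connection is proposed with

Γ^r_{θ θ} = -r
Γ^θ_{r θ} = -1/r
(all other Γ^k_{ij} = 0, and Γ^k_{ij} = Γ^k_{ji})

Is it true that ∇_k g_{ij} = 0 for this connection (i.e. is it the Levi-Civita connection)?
Using ∇_k g_{ij} = ∂_k g_{ij} - Γ^m_{ki} g_{mj} - Γ^m_{kj} g_{im}:
∇_θ g_{rθ} = (0) - (-r) - (-r) = 2*r ≠ 0
So the connection is not metric compatible (it is not the Levi-Civita connection).
No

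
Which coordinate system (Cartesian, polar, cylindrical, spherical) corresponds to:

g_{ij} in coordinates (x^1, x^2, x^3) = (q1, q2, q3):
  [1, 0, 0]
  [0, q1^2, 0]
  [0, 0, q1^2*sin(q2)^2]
The line element ds^2 = dq1^2 + q1^2 dq2^2 + q1^2 sin(q2)^2 dq3^2 is dr^2 + r^2 dθ^2 + r^2 sin(θ)^2 dφ^2 with q1 = r, q2 = θ, q3 = φ.
spherical coordinates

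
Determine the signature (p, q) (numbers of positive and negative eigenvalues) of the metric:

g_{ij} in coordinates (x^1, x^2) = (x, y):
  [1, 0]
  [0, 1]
The metric is diagonal, so its eigenvalues are the diagonal entries: 1, 1 (at a generic point, where coordinate-dependent entries are positive).
2 positive, 0 negative.
(2, 0) - Riemannian (positive definite)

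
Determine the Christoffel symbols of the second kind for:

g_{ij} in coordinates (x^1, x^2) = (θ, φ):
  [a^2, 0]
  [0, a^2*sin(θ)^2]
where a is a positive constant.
Using Γ^k_{ij} = (1/2) g^{km} (∂_i g_{mj} + ∂_j g_{mi} - ∂_m g_{ij}); the metric is diagonal, so only the m = k term contributes.
Non-zero symbols (using the symmetry Γ^k_{ij} = Γ^k_{ji}):
Γ^θ_{φ φ} = (1/2) g^{θθ} (∂_φ g_{θφ} + ∂_φ g_{θφ} - ∂_θ g_{φφ}) = (1/2)(1/a^2)((0) + (0) - (a^2*sin(2*θ))) = -sin(2*θ)/2
Γ^φ_{θ φ} = (1/2) g^{φφ} (∂_θ g_{φφ} + ∂_φ g_{φθ} - ∂_φ g_{θφ}) = (1/2)(1/(a^2*sin(θ)^2))((a^2*sin(2*θ)) + (0) - (0)) = 1/tan(θ)
All other Christoffel symbols are zero.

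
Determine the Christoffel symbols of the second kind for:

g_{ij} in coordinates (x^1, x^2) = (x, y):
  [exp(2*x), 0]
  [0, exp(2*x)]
Using Γ^k_{ij} = (1/2) g^{km} (∂_i g_{mj} + ∂_j g_{mi} - ∂_m g_{ij}); the metric is diagonal, so only the m = k term contributes.
Non-zero symbols (using the symmetry Γ^k_{ij} = Γ^k_{ji}):
Γ^x_{x x} = (1/2) g^{xx} (∂_x g_{xx} + ∂_x g_{xx} - ∂_x g_{xx}) = (1/2)(exp(-2*x))((2*exp(2*x)) + (2*exp(2*x)) - (2*exp(2*x))) = 1
Γ^x_{y y} = (1/2) g^{xx} (∂_y g_{xy} + ∂_y g_{xy} - ∂_x g_{yy}) = (1/2)(exp(-2*x))((0) + (0) - (2*exp(2*x))) = -1
Γ^y_{x y} = (1/2) g^{yy} (∂_x g_{yy} + ∂_y g_{yx} - ∂_y g_{xy}) = (1/2)(exp(-2*x))((2*exp(2*x)) + (0) - (0)) = 1
All other Christoffel symbols are zero.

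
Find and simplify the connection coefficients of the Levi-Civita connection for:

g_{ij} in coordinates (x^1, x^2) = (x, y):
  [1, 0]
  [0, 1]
Using Γ^k_{ij} = (1/2) g^{km} (∂_i g_{mj} + ∂_j g_{mi} - ∂_m g_{ij}); the metric is diagonal, so only the m = k term contributes.
Every metric component is constant, so all ∂_m g_{ij} = 0 and every Christoffel symbol vanishes.
All Christoffel symbols are zero.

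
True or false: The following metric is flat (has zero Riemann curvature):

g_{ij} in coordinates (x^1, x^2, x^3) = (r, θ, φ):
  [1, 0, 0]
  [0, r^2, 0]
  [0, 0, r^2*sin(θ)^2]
Non-zero Christoffel symbols:
Γ^r_{θ θ} = -r
Γ^r_{φ φ} = -r*sin(θ)^2
Γ^θ_{r θ} = 1/r
Γ^θ_{φ φ} = -sin(2*θ)/2
Γ^φ_{r φ} = 1/r
Γ^φ_{θ φ} = 1/tan(θ)
Ricci tensor: R_{rr} = 0, R_{rθ} = 0, R_{rφ} = 0, R_{θθ} = 0, R_{θφ} = 0, R_{φφ} = 0
All R_{ij} vanish; in 3 dimensions the Riemann tensor is fully determined by the Ricci tensor, so R^i_{jkl} = 0: the metric is flat (curvilinear coordinates on flat space).
True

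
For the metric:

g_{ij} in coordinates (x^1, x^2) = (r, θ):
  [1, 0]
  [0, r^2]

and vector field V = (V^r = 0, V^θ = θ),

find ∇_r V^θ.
Non-zero Christoffel symbols:
Γ^r_{θ θ} = -r
Γ^θ_{r θ} = 1/r
∇_r V^θ = ∂_r V^θ + Γ^θ_{r j} V^j
  = (0) + (0)(0) + (1/r)(θ)
  = θ/r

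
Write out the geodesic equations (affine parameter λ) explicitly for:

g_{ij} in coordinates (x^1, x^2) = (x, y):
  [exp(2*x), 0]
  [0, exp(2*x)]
Geodesic equation: d^2x^k/dλ^2 + Γ^k_{ij} (dx^i/dλ)(dx^j/dλ) = 0.
Non-zero Christoffel symbols:
Γ^x_{x x} = 1
Γ^x_{y y} = -1
Γ^y_{x y} = 1
Substituting (the symmetric pair Γ^k_{ij}, Γ^k_{ji} combines into a factor 2):
d^2x/dλ^2 + (dx/dλ)^2 - (dy/dλ)^2 = 0
d^2y/dλ^2 + 2 (dx/dλ)(dy/dλ) = 0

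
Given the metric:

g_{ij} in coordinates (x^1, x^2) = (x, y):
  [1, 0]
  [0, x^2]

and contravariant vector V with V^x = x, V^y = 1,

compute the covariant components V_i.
V_i = g_{ij} V^j:
V_x = (1)(x) + (0)(1) = x
V_y = (0)(x) + (x^2)(1) = x^2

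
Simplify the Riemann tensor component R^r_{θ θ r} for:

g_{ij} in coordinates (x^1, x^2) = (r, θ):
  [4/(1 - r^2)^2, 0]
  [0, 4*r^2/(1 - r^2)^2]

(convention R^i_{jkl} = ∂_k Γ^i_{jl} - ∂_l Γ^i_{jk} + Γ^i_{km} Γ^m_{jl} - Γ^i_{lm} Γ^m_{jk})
Non-zero Christoffel symbols (Γ^k_{ij} = Γ^k_{ji}):
Γ^r_{r r} = 2*r/(1 - r^2)
Γ^r_{θ θ} = (r^3 + r)/(r^2 - 1)
Γ^θ_{r θ} = (-r^2 - 1)/(r^3 - r)
R^r_{θ θ r} = ∂_θ Γ^r_{θ r} - ∂_r Γ^r_{θ θ} + Γ^r_{θ m} Γ^m_{θ r} - Γ^r_{r m} Γ^m_{θ θ}
  = (0) - ((r^4 - 4*r^2 - 1)/(r^2 - 1)^2) + (-(r^2 + 1)^2/(r^2 - 1)^2) - (-2*r^2*(r^2 + 1)/(r^2 - 1)^2) = 4*r^2/(r^2 - 1)^2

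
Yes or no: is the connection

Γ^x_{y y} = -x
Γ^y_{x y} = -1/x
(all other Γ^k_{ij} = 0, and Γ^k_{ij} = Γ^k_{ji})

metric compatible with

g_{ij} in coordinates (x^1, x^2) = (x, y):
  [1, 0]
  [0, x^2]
Using ∇_k g_{ij} = ∂_k g_{ij} - Γ^m_{ki} g_{mj} - Γ^m_{kj} g_{im}:
∇_x g_{yy} = (2*x) - (-x) - (-x) = 4*x ≠ 0
So the connection is not metric compatible (it is not the Levi-Civita connection).
No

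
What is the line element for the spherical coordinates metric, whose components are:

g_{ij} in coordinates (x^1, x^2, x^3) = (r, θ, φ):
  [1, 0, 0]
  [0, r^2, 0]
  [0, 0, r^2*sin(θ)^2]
ds^2 = g_{ij} dx^i dx^j; only the non-zero components contribute.
ds^2 = dr^2 + r^2 dθ^2 + r^2*sin(θ)^2 dφ^2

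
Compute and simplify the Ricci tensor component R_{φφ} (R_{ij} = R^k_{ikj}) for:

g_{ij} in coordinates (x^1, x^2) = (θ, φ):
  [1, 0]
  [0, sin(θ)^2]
Non-zero Christoffel symbols (Γ^k_{ij} = Γ^k_{ji}):
Γ^θ_{φ φ} = -sin(2*θ)/2
Γ^φ_{θ φ} = 1/tan(θ)
R^θ_{φ θ φ} = ∂_θ Γ^θ_{φ φ} - ∂_φ Γ^θ_{φ θ} + Γ^θ_{θ m} Γ^m_{φ φ} - Γ^θ_{φ m} Γ^m_{φ θ}
  = (-cos(2*θ)) - (0) + (0) - (-cos(θ)^2) = sin(θ)^2
R^φ_{φ φ φ} = 0 (a repeated index in an antisymmetric pair)
R_{φφ} = R^θ_{φ θ φ} + R^φ_{φ φ φ} = (sin(θ)^2) + (0) = sin(θ)^2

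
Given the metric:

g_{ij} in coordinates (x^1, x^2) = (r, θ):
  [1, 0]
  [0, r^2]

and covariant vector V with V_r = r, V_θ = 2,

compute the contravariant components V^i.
Inverse metric (diagonal): g^{rr} = 1, g^{θθ} = 1/r^2
V^i = g^{ij} V_j:
V^r = (1)(r) + (0)(2) = r
V^θ = (0)(r) + (1/r^2)(2) = 2/r^2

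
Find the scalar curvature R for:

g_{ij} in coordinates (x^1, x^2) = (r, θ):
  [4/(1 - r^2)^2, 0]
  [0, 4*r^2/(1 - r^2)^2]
Non-zero Christoffel symbols (Γ^k_{ij} = Γ^k_{ji}):
Γ^r_{r r} = 2*r/(1 - r^2)
Γ^r_{θ θ} = (r^3 + r)/(r^2 - 1)
Γ^θ_{r θ} = (-r^2 - 1)/(r^3 - r)
Ricci tensor (R_{ij} = R^k_{ikj}): R_{rr} = -4/(r^2 - 1)^2, R_{rθ} = 0, R_{θθ} = -4*r^2/(r^2 - 1)^2
Inverse metric: g^{rr} = (1 - r^2)^2/4, g^{θθ} = (1 - r^2)^2/(4*r^2)
R = g^{ij} R_{ij} = ((1 - r^2)^2/4)(-4/(r^2 - 1)^2) + ((1 - r^2)^2/(4*r^2))(-4*r^2/(r^2 - 1)^2) = -2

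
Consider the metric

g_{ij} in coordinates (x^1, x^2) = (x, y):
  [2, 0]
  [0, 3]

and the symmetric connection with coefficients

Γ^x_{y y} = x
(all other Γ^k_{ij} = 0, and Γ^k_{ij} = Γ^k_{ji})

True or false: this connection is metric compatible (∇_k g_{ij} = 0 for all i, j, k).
Using ∇_k g_{ij} = ∂_k g_{ij} - Γ^m_{ki} g_{mj} - Γ^m_{kj} g_{im}:
∇_y g_{xy} = (0) - (0) - (2*x) = -2*x ≠ 0
So the connection is not metric compatible (it is not the Levi-Civita connection).
False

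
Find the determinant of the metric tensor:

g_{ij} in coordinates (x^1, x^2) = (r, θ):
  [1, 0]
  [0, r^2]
For a 2×2 metric: det(g) = g_{11}·g_{22} - g_{12}·g_{21}
= (1)·(r^2) - (0)·(0)
= r^2 - 0
det(g) = r^2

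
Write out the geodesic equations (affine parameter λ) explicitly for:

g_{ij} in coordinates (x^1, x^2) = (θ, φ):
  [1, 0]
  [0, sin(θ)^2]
Geodesic equation: d^2x^k/dλ^2 + Γ^k_{ij} (dx^i/dλ)(dx^j/dλ) = 0.
Non-zero Christoffel symbols:
Γ^θ_{φ φ} = -sin(2*θ)/2
Γ^φ_{θ φ} = 1/tan(θ)
Substituting (the symmetric pair Γ^k_{ij}, Γ^k_{ji} combines into a factor 2):
d^2θ/dλ^2 - (sin(2*θ)/2) (dφ/dλ)^2 = 0
d^2φ/dλ^2 + (2/tan(θ)) (dθ/dλ)(dφ/dλ) = 0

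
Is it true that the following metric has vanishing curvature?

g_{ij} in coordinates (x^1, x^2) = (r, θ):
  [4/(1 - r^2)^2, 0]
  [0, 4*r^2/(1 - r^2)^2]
Non-zero Christoffel symbols:
Γ^r_{r r} = 2*r/(1 - r^2)
Γ^r_{θ θ} = (r^3 + r)/(r^2 - 1)
Γ^θ_{r θ} = (-r^2 - 1)/(r^3 - r)
Ricci tensor: R_{rr} = -4/(r^2 - 1)^2, R_{rθ} = 0, R_{θθ} = -4*r^2/(r^2 - 1)^2
The Ricci tensor is non-zero, so the Riemann tensor is non-zero: not flat.
No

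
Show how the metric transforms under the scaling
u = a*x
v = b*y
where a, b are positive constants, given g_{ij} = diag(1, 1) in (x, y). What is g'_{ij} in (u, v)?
Invert the transformation: x = u/a, y = v/b
g'_{ij} = (∂x^k/∂x'^i)(∂x^l/∂x'^j) g_{kl}; with g_{kl} = δ_{kl} this is Σ_k (∂x^k/∂x'^i)(∂x^k/∂x'^j).
Jacobian: ∂x/∂u = 1/a, ∂x/∂v = 0, ∂y/∂u = 0, ∂y/∂v = 1/b
g'_{uu} = (1/a)(1/a) + (0)(0) = 1/a^2
g'_{uv} = (1/a)(0) + (0)(1/b) = 0
g'_{vv} = (0)(0) + (1/b)(1/b) = 1/b^2
g'_{ij} = diag(1/a^2, 1/b^2)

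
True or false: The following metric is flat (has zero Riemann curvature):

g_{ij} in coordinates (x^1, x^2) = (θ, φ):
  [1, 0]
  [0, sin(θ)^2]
Non-zero Christoffel symbols:
Γ^θ_{φ φ} = -sin(2*θ)/2
Γ^φ_{θ φ} = 1/tan(θ)
Ricci tensor: R_{θθ} = 1, R_{θφ} = 0, R_{φφ} = sin(θ)^2
The Ricci tensor is non-zero, so the Riemann tensor is non-zero: not flat.
False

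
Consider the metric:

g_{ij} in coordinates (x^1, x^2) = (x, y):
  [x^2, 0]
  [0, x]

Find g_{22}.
With x^1 = x, x^2 = y, g_{22} = g_{yy} is the row-2, column-2 entry of the matrix.
g_{22} = x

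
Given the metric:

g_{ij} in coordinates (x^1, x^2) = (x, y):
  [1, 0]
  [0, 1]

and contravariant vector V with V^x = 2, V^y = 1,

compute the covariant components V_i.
V_i = g_{ij} V^j:
V_x = (1)(2) + (0)(1) = 2
V_y = (0)(2) + (1)(1) = 1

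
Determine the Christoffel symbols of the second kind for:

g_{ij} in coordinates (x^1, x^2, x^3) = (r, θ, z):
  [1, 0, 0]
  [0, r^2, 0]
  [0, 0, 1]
Using Γ^k_{ij} = (1/2) g^{km} (∂_i g_{mj} + ∂_j g_{mi} - ∂_m g_{ij}); the metric is diagonal, so only the m = k term contributes.
Non-zero symbols (using the symmetry Γ^k_{ij} = Γ^k_{ji}):
Γ^r_{θ θ} = (1/2) g^{rr} (∂_θ g_{rθ} + ∂_θ g_{rθ} - ∂_r g_{θθ}) = (1/2)(1)((0) + (0) - (2*r)) = -r
Γ^θ_{r θ} = (1/2) g^{θθ} (∂_r g_{θθ} + ∂_θ g_{θr} - ∂_θ g_{rθ}) = (1/2)(1/r^2)((2*r) + (0) - (0)) = 1/r
All other Christoffel symbols are zero.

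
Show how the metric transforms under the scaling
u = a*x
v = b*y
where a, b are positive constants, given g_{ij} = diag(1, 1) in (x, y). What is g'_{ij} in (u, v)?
Invert the transformation: x = u/a, y = v/b
g'_{ij} = (∂x^k/∂x'^i)(∂x^l/∂x'^j) g_{kl}; with g_{kl} = δ_{kl} this is Σ_k (∂x^k/∂x'^i)(∂x^k/∂x'^j).
Jacobian: ∂x/∂u = 1/a, ∂x/∂v = 0, ∂y/∂u = 0, ∂y/∂v = 1/b
g'_{uu} = (1/a)(1/a) + (0)(0) = 1/a^2
g'_{uv} = (1/a)(0) + (0)(1/b) = 0
g'_{vv} = (0)(0) + (1/b)(1/b) = 1/b^2
g'_{ij} = diag(1/a^2, 1/b^2)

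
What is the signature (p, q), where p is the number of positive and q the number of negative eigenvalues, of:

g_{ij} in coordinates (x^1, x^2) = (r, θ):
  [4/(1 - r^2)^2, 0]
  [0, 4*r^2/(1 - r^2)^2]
The metric is diagonal, so its eigenvalues are the diagonal entries: 4/(1 - r^2)^2, 4*r^2/(1 - r^2)^2 (at a generic point, where coordinate-dependent entries are positive).
2 positive, 0 negative.
(2, 0) - Riemannian (positive definite)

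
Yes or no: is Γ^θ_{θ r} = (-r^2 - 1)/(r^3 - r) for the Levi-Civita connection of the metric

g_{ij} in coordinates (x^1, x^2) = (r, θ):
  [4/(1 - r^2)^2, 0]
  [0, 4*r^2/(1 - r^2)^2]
Γ^θ_{θ r} = (1/2) g^{θθ} (∂_θ g_{θr} + ∂_r g_{θθ} - ∂_θ g_{θr}) = (1/2)((1 - r^2)^2/(4*r^2))((0) + (-8*(r^3 + r)/(r^2 - 1)^3) - (0)) = (-r^2 - 1)/(r^3 - r)
This equals the proposed value (-r^2 - 1)/(r^3 - r).
Yes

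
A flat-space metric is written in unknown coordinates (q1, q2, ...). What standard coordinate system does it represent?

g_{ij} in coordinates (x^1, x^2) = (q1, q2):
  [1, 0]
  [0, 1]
All components are constant and the metric is the identity, i.e. orthonormal rectilinear coordinates.
Cartesian (2D) coordinates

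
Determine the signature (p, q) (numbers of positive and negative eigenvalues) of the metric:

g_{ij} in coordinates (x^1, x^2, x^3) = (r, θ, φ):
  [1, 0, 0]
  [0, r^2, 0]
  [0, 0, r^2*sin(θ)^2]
The metric is diagonal, so its eigenvalues are the diagonal entries: 1, r^2, r^2*sin(θ)^2 (at a generic point, where coordinate-dependent entries are positive).
3 positive, 0 negative.
(3, 0) - Riemannian (positive definite)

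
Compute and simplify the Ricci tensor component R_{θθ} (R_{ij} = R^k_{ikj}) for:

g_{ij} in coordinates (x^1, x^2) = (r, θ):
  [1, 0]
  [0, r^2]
Non-zero Christoffel symbols (Γ^k_{ij} = Γ^k_{ji}):
Γ^r_{θ θ} = -r
Γ^θ_{r θ} = 1/r
R^r_{θ r θ} = ∂_r Γ^r_{θ θ} - ∂_θ Γ^r_{θ r} + Γ^r_{r m} Γ^m_{θ θ} - Γ^r_{θ m} Γ^m_{θ r}
  = (-1) - (0) + (0) - (-1) = 0
R^θ_{θ θ θ} = 0 (a repeated index in an antisymmetric pair)
R_{θθ} = R^r_{θ r θ} + R^θ_{θ θ θ} = (0) + (0) = 0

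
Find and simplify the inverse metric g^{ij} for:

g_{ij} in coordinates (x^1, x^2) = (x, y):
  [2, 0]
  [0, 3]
The metric is diagonal, so g^{ij} is diagonal with entries 1/g_{ii}: diag(1/2, 1/3).
g^{ij}:
  [1/2, 0]
  [0, 1/3]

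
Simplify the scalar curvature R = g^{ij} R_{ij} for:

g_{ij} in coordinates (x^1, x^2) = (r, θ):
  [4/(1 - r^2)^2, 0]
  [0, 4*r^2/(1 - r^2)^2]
Non-zero Christoffel symbols (Γ^k_{ij} = Γ^k_{ji}):
Γ^r_{r r} = 2*r/(1 - r^2)
Γ^r_{θ θ} = (r^3 + r)/(r^2 - 1)
Γ^θ_{r θ} = (-r^2 - 1)/(r^3 - r)
Ricci tensor (R_{ij} = R^k_{ikj}): R_{rr} = -4/(r^2 - 1)^2, R_{rθ} = 0, R_{θθ} = -4*r^2/(r^2 - 1)^2
Inverse metric: g^{rr} = (1 - r^2)^2/4, g^{θθ} = (1 - r^2)^2/(4*r^2)
R = g^{ij} R_{ij} = ((1 - r^2)^2/4)(-4/(r^2 - 1)^2) + ((1 - r^2)^2/(4*r^2))(-4*r^2/(r^2 - 1)^2) = -2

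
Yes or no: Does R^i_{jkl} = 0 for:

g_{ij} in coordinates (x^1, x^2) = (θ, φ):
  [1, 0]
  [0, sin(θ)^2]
Non-zero Christoffel symbols:
Γ^θ_{φ φ} = -sin(2*θ)/2
Γ^φ_{θ φ} = 1/tan(θ)
Ricci tensor: R_{θθ} = 1, R_{θφ} = 0, R_{φφ} = sin(θ)^2
The Ricci tensor is non-zero, so the Riemann tensor is non-zero: not flat.
No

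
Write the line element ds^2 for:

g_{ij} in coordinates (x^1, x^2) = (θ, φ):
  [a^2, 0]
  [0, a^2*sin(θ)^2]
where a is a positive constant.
ds^2 = g_{ij} dx^i dx^j; only the non-zero components contribute.
ds^2 = a^2 dθ^2 + a^2*sin(θ)^2 dφ^2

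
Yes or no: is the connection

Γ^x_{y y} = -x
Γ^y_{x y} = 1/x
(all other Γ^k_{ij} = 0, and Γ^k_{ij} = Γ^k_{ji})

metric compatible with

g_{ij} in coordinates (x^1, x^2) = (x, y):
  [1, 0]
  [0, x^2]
Using ∇_k g_{ij} = ∂_k g_{ij} - Γ^m_{ki} g_{mj} - Γ^m_{kj} g_{im}:
e.g. ∇_x g_{yy} = (2*x) - (x) - (x) = 0
Every component ∇_k g_{ij} vanishes: the connection is metric compatible.
Yes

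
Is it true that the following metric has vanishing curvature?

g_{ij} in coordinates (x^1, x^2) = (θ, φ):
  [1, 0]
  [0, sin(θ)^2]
Non-zero Christoffel symbols:
Γ^θ_{φ φ} = -sin(2*θ)/2
Γ^φ_{θ φ} = 1/tan(θ)
Ricci tensor: R_{θθ} = 1, R_{θφ} = 0, R_{φφ} = sin(θ)^2
The Ricci tensor is non-zero, so the Riemann tensor is non-zero: not flat.
No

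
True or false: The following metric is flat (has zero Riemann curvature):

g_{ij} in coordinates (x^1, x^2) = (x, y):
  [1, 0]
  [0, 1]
All metric components are constant, so every Christoffel symbol vanishes and R^i_{jkl} = 0.
True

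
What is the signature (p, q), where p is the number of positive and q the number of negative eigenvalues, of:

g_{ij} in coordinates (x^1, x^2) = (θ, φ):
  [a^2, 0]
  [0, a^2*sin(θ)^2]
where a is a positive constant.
The metric is diagonal, so its eigenvalues are the diagonal entries: a^2, a^2*sin(θ)^2 (at a generic point, where coordinate-dependent entries are positive).
2 positive, 0 negative.
(2, 0) - Riemannian (positive definite)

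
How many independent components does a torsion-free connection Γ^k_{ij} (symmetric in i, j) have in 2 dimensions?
Γ^k_{ij} has n choices for the upper index and n(n+1)/2 independent symmetric lower index pairs.
Total = 2 × 2×3/2 = 2 × 3 = 6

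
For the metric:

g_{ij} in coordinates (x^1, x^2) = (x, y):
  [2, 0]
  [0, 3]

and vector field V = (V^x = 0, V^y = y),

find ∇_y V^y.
All Christoffel symbols are zero.
∇_y V^y = ∂_y V^y + Γ^y_{y j} V^j
  = (1) + (0)(0) + (0)(y)
  = 1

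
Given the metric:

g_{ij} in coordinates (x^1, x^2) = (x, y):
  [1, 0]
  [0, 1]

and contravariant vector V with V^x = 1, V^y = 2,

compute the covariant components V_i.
V_i = g_{ij} V^j:
V_x = (1)(1) + (0)(2) = 1
V_y = (0)(1) + (1)(2) = 2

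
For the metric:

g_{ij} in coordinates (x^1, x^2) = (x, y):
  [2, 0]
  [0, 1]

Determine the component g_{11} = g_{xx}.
With x^1 = x, x^2 = y, g_{11} = g_{xx} is the row-1, column-1 entry of the matrix.
g_{11} = 2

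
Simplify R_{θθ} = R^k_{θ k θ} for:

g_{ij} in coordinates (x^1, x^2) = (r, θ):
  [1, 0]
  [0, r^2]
Non-zero Christoffel symbols (Γ^k_{ij} = Γ^k_{ji}):
Γ^r_{θ θ} = -r
Γ^θ_{r θ} = 1/r
R^r_{θ r θ} = ∂_r Γ^r_{θ θ} - ∂_θ Γ^r_{θ r} + Γ^r_{r m} Γ^m_{θ θ} - Γ^r_{θ m} Γ^m_{θ r}
  = (-1) - (0) + (0) - (-1) = 0
R^θ_{θ θ θ} = 0 (a repeated index in an antisymmetric pair)
R_{θθ} = R^r_{θ r θ} + R^θ_{θ θ θ} = (0) + (0) = 0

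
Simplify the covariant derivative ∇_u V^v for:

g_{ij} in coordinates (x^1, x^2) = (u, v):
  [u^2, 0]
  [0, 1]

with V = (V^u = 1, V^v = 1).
Non-zero Christoffel symbols:
Γ^u_{u u} = 1/u
∇_u V^v = ∂_u V^v + Γ^v_{u j} V^j
  = (0) + (0)(1) + (0)(1)
  = 0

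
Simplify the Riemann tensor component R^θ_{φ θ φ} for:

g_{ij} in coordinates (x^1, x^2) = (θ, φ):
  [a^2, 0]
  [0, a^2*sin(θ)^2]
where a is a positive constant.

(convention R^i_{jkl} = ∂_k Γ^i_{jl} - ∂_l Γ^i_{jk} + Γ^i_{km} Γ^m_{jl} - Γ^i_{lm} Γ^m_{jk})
Non-zero Christoffel symbols (Γ^k_{ij} = Γ^k_{ji}):
Γ^θ_{φ φ} = -sin(2*θ)/2
Γ^φ_{θ φ} = 1/tan(θ)
R^θ_{φ θ φ} = ∂_θ Γ^θ_{φ φ} - ∂_φ Γ^θ_{φ θ} + Γ^θ_{θ m} Γ^m_{φ φ} - Γ^θ_{φ m} Γ^m_{φ θ}
  = (-cos(2*θ)) - (0) + (0) - (-cos(θ)^2) = sin(θ)^2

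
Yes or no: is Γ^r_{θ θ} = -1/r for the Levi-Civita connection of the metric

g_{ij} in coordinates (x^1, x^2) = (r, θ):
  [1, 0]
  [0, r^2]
Γ^r_{θ θ} = (1/2) g^{rr} (∂_θ g_{rθ} + ∂_θ g_{rθ} - ∂_r g_{θθ}) = (1/2)(1)((0) + (0) - (2*r)) = -r
This differs from the proposed value -1/r.
No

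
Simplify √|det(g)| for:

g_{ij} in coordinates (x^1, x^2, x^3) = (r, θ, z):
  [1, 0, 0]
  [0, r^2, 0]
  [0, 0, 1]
det(g) = r^2
√|det(g)| = r
Volume element: dV = r dr dθ dz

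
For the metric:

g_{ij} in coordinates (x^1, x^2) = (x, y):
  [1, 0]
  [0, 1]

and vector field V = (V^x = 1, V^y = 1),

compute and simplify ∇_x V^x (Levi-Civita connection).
All Christoffel symbols are zero.
∇_x V^x = ∂_x V^x + Γ^x_{x j} V^j
  = (0) + (0)(1) + (0)(1)
  = 0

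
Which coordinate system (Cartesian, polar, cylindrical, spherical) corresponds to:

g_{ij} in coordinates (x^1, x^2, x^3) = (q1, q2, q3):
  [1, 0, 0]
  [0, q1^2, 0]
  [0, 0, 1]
The line element ds^2 = dq1^2 + q1^2 dq2^2 + dq3^2 is dr^2 + r^2 dθ^2 + dz^2 with q1 = r, q2 = θ, q3 = z.
cylindrical coordinates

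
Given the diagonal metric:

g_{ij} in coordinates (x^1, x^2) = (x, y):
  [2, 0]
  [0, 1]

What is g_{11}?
With x^1 = x, x^2 = y, g_{11} = g_{xx} is the row-1, column-1 entry of the matrix.
g_{11} = 2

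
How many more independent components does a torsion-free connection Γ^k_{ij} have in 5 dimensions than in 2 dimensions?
Independent components in n dimensions: n × n(n+1)/2 = n^2(n+1)/2.
5D: 5 × 15 = 75
2D: 2 × 3 = 6
Difference = 75 - 6 = 69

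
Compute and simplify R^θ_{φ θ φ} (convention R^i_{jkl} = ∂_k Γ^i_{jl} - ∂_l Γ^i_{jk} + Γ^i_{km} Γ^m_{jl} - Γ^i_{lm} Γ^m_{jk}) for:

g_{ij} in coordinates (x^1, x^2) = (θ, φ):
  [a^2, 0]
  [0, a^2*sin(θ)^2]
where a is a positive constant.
Non-zero Christoffel symbols (Γ^k_{ij} = Γ^k_{ji}):
Γ^θ_{φ φ} = -sin(2*θ)/2
Γ^φ_{θ φ} = 1/tan(θ)
R^θ_{φ θ φ} = ∂_θ Γ^θ_{φ φ} - ∂_φ Γ^θ_{φ θ} + Γ^θ_{θ m} Γ^m_{φ φ} - Γ^θ_{φ m} Γ^m_{φ θ}
  = (-cos(2*θ)) - (0) + (0) - (-cos(θ)^2) = sin(θ)^2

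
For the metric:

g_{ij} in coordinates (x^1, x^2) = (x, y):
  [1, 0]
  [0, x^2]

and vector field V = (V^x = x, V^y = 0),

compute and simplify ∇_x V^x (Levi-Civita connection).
Non-zero Christoffel symbols:
Γ^x_{y y} = -x
Γ^y_{x y} = 1/x
∇_x V^x = ∂_x V^x + Γ^x_{x j} V^j
  = (1) + (0)(x) + (0)(0)
  = 1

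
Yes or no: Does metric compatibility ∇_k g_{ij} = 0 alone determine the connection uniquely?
One also needs vanishing torsion; metric compatibility plus torsion-freeness singles out the Levi-Civita connection.
No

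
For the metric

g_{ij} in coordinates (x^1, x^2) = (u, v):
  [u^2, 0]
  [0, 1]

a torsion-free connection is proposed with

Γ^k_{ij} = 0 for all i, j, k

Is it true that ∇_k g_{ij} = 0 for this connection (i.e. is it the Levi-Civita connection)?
Using ∇_k g_{ij} = ∂_k g_{ij} - Γ^m_{ki} g_{mj} - Γ^m_{kj} g_{im}:
∇_u g_{uu} = (2*u) - (0) - (0) = 2*u ≠ 0
So the connection is not metric compatible (it is not the Levi-Civita connection).
No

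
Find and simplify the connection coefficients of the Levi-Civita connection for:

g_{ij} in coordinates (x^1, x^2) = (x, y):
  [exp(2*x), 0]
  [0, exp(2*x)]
Using Γ^k_{ij} = (1/2) g^{km} (∂_i g_{mj} + ∂_j g_{mi} - ∂_m g_{ij}); the metric is diagonal, so only the m = k term contributes.
Non-zero symbols (using the symmetry Γ^k_{ij} = Γ^k_{ji}):
Γ^x_{x x} = (1/2) g^{xx} (∂_x g_{xx} + ∂_x g_{xx} - ∂_x g_{xx}) = (1/2)(exp(-2*x))((2*exp(2*x)) + (2*exp(2*x)) - (2*exp(2*x))) = 1
Γ^x_{y y} = (1/2) g^{xx} (∂_y g_{xy} + ∂_y g_{xy} - ∂_x g_{yy}) = (1/2)(exp(-2*x))((0) + (0) - (2*exp(2*x))) = -1
Γ^y_{x y} = (1/2) g^{yy} (∂_x g_{yy} + ∂_y g_{yx} - ∂_y g_{xy}) = (1/2)(exp(-2*x))((2*exp(2*x)) + (0) - (0)) = 1
All other Christoffel symbols are zero.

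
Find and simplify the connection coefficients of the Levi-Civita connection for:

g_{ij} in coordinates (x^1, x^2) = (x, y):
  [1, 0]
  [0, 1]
Using Γ^k_{ij} = (1/2) g^{km} (∂_i g_{mj} + ∂_j g_{mi} - ∂_m g_{ij}); the metric is diagonal, so only the m = k term contributes.
Every metric component is constant, so all ∂_m g_{ij} = 0 and every Christoffel symbol vanishes.
All Christoffel symbols are zero.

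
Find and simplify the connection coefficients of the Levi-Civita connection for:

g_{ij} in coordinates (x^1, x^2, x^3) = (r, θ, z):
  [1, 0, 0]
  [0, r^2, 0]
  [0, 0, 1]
Using Γ^k_{ij} = (1/2) g^{km} (∂_i g_{mj} + ∂_j g_{mi} - ∂_m g_{ij}); the metric is diagonal, so only the m = k term contributes.
Non-zero symbols (using the symmetry Γ^k_{ij} = Γ^k_{ji}):
Γ^r_{θ θ} = (1/2) g^{rr} (∂_θ g_{rθ} + ∂_θ g_{rθ} - ∂_r g_{θθ}) = (1/2)(1)((0) + (0) - (2*r)) = -r
Γ^θ_{r θ} = (1/2) g^{θθ} (∂_r g_{θθ} + ∂_θ g_{θr} - ∂_θ g_{rθ}) = (1/2)(1/r^2)((2*r) + (0) - (0)) = 1/r
All other Christoffel symbols are zero.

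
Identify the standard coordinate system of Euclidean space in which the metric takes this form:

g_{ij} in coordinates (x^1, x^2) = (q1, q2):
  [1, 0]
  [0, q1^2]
The line element ds^2 = dq1^2 + q1^2 dq2^2 is dr^2 + r^2 dθ^2 with q1 = r, q2 = θ.
polar coordinates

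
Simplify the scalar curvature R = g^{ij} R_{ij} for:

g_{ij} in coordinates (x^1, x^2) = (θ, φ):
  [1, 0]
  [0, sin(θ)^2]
Non-zero Christoffel symbols (Γ^k_{ij} = Γ^k_{ji}):
Γ^θ_{φ φ} = -sin(2*θ)/2
Γ^φ_{θ φ} = 1/tan(θ)
Ricci tensor (R_{ij} = R^k_{ikj}): R_{θθ} = 1, R_{θφ} = 0, R_{φφ} = sin(θ)^2
Inverse metric: g^{θθ} = 1, g^{φφ} = 1/sin(θ)^2
R = g^{ij} R_{ij} = (1)(1) + (1/sin(θ)^2)(sin(θ)^2) = 2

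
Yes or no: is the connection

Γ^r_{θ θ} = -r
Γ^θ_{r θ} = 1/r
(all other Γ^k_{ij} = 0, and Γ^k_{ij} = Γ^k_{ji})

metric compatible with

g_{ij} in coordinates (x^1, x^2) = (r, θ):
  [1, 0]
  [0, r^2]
Using ∇_k g_{ij} = ∂_k g_{ij} - Γ^m_{ki} g_{mj} - Γ^m_{kj} g_{im}:
e.g. ∇_r g_{θθ} = (2*r) - (r) - (r) = 0
Every component ∇_k g_{ij} vanishes: the connection is metric compatible.
Yes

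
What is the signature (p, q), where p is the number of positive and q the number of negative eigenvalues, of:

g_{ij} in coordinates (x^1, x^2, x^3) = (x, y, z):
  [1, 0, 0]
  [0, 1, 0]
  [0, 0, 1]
The metric is diagonal, so its eigenvalues are the diagonal entries: 1, 1, 1 (at a generic point, where coordinate-dependent entries are positive).
3 positive, 0 negative.
(3, 0) - Riemannian (positive definite)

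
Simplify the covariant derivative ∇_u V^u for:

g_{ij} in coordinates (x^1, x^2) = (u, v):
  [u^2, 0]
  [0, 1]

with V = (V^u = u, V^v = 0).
Non-zero Christoffel symbols:
Γ^u_{u u} = 1/u
∇_u V^u = ∂_u V^u + Γ^u_{u j} V^j
  = (1) + (1/u)(u) + (0)(0)
  = 2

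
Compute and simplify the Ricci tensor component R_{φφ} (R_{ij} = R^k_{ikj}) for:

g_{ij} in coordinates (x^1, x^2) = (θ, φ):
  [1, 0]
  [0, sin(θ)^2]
Non-zero Christoffel symbols (Γ^k_{ij} = Γ^k_{ji}):
Γ^θ_{φ φ} = -sin(2*θ)/2
Γ^φ_{θ φ} = 1/tan(θ)
R^θ_{φ θ φ} = ∂_θ Γ^θ_{φ φ} - ∂_φ Γ^θ_{φ θ} + Γ^θ_{θ m} Γ^m_{φ φ} - Γ^θ_{φ m} Γ^m_{φ θ}
  = (-cos(2*θ)) - (0) + (0) - (-cos(θ)^2) = sin(θ)^2
R^φ_{φ φ φ} = 0 (a repeated index in an antisymmetric pair)
R_{φφ} = R^θ_{φ θ φ} + R^φ_{φ φ φ} = (sin(θ)^2) + (0) = sin(θ)^2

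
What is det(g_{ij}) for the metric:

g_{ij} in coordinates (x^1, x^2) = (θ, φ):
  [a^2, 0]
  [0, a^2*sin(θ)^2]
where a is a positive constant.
For a 2×2 metric: det(g) = g_{11}·g_{22} - g_{12}·g_{21}
= (a^2)·(a^2*sin(θ)^2) - (0)·(0)
= a^4*sin(θ)^2 - 0
det(g) = a^4*sin(θ)^2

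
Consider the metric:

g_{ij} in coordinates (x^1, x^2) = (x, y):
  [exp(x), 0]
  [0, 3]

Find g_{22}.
With x^1 = x, x^2 = y, g_{22} = g_{yy} is the row-2, column-2 entry of the matrix.
g_{22} = 3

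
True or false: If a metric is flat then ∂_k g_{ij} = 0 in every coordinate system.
Flatness means R^i_{jkl} = 0; the components can still vary, e.g. the flat plane in polar coordinates has g_{θθ} = r^2.
False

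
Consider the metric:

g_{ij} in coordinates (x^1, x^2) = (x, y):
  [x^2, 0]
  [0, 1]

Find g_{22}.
With x^1 = x, x^2 = y, g_{22} = g_{yy} is the row-2, column-2 entry of the matrix.
g_{22} = 1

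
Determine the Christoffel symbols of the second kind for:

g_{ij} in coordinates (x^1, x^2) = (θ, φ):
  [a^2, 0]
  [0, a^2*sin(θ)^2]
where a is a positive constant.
Using Γ^k_{ij} = (1/2) g^{km} (∂_i g_{mj} + ∂_j g_{mi} - ∂_m g_{ij}); the metric is diagonal, so only the m = k term contributes.
Non-zero symbols (using the symmetry Γ^k_{ij} = Γ^k_{ji}):
Γ^θ_{φ φ} = (1/2) g^{θθ} (∂_φ g_{θφ} + ∂_φ g_{θφ} - ∂_θ g_{φφ}) = (1/2)(1/a^2)((0) + (0) - (a^2*sin(2*θ))) = -sin(2*θ)/2
Γ^φ_{θ φ} = (1/2) g^{φφ} (∂_θ g_{φφ} + ∂_φ g_{φθ} - ∂_φ g_{θφ}) = (1/2)(1/(a^2*sin(θ)^2))((a^2*sin(2*θ)) + (0) - (0)) = 1/tan(θ)
All other Christoffel symbols are zero.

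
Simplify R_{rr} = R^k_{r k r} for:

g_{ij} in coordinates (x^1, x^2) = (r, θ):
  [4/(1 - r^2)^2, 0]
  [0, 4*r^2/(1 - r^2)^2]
Non-zero Christoffel symbols (Γ^k_{ij} = Γ^k_{ji}):
Γ^r_{r r} = 2*r/(1 - r^2)
Γ^r_{θ θ} = (r^3 + r)/(r^2 - 1)
Γ^θ_{r θ} = (-r^2 - 1)/(r^3 - r)
R^r_{r r r} = 0 (a repeated index in an antisymmetric pair)
R^θ_{r θ r} = ∂_θ Γ^θ_{r r} - ∂_r Γ^θ_{r θ} + Γ^θ_{θ m} Γ^m_{r r} - Γ^θ_{r m} Γ^m_{r θ}
  = (0) - ((r^4 + 4*r^2 - 1)/(r^3 - r)^2) + (2*(r^2 + 1)/(r^2 - 1)^2) - ((r^2 + 1)^2/(r^3 - r)^2) = -4/(r^2 - 1)^2
R_{rr} = R^r_{r r r} + R^θ_{r θ r} = (0) + (-4/(r^2 - 1)^2) = -4/(r^2 - 1)^2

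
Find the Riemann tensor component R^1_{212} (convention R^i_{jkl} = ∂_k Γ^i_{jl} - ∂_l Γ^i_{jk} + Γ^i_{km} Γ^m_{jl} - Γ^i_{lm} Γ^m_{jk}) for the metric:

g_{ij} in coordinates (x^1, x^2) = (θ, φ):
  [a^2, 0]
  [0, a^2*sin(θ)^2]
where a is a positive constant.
Non-zero Christoffel symbols (Γ^k_{ij} = Γ^k_{ji}):
Γ^θ_{φ φ} = -sin(2*θ)/2
Γ^φ_{θ φ} = 1/tan(θ)
R^θ_{φ θ φ} = ∂_θ Γ^θ_{φ φ} - ∂_φ Γ^θ_{φ θ} + Γ^θ_{θ m} Γ^m_{φ φ} - Γ^θ_{φ m} Γ^m_{φ θ}
  = (-cos(2*θ)) - (0) + (0) - (-cos(θ)^2) = sin(θ)^2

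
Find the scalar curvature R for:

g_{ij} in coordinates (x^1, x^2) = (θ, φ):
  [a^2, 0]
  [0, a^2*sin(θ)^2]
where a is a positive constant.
Non-zero Christoffel symbols (Γ^k_{ij} = Γ^k_{ji}):
Γ^θ_{φ φ} = -sin(2*θ)/2
Γ^φ_{θ φ} = 1/tan(θ)
Ricci tensor (R_{ij} = R^k_{ikj}): R_{θθ} = 1, R_{θφ} = 0, R_{φφ} = sin(θ)^2
Inverse metric: g^{θθ} = 1/a^2, g^{φφ} = 1/(a^2*sin(θ)^2)
R = g^{ij} R_{ij} = (1/a^2)(1) + (1/(a^2*sin(θ)^2))(sin(θ)^2) = 2/a^2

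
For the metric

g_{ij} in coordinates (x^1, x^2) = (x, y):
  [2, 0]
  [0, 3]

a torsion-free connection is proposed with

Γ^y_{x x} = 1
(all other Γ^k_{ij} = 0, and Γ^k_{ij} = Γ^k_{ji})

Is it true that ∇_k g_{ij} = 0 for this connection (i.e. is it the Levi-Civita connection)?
Using ∇_k g_{ij} = ∂_k g_{ij} - Γ^m_{ki} g_{mj} - Γ^m_{kj} g_{im}:
∇_x g_{xy} = (0) - (3) - (0) = -3 ≠ 0
So the connection is not metric compatible (it is not the Levi-Civita connection).
No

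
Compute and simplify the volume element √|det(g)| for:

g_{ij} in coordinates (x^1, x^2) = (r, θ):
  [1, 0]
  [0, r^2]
det(g) = r^2
√|det(g)| = r
Volume element: dV = r dr dθ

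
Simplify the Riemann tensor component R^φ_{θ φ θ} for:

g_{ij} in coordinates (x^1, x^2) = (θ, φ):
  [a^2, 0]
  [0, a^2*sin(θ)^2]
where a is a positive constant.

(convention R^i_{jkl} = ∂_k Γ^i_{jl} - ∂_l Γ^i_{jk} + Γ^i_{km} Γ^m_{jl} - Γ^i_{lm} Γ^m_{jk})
Non-zero Christoffel symbols (Γ^k_{ij} = Γ^k_{ji}):
Γ^θ_{φ φ} = -sin(2*θ)/2
Γ^φ_{θ φ} = 1/tan(θ)
R^φ_{θ φ θ} = ∂_φ Γ^φ_{θ θ} - ∂_θ Γ^φ_{θ φ} + Γ^φ_{φ m} Γ^m_{θ θ} - Γ^φ_{θ m} Γ^m_{θ φ}
  = (0) - (-1/sin(θ)^2) + (0) - (1/tan(θ)^2) = 1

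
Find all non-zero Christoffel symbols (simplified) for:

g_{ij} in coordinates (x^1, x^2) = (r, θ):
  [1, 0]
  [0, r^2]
Using Γ^k_{ij} = (1/2) g^{km} (∂_i g_{mj} + ∂_j g_{mi} - ∂_m g_{ij}); the metric is diagonal, so only the m = k term contributes.
Non-zero symbols (using the symmetry Γ^k_{ij} = Γ^k_{ji}):
Γ^r_{θ θ} = (1/2) g^{rr} (∂_θ g_{rθ} + ∂_θ g_{rθ} - ∂_r g_{θθ}) = (1/2)(1)((0) + (0) - (2*r)) = -r
Γ^θ_{r θ} = (1/2) g^{θθ} (∂_r g_{θθ} + ∂_θ g_{θr} - ∂_θ g_{rθ}) = (1/2)(1/r^2)((2*r) + (0) - (0)) = 1/r
All other Christoffel symbols are zero.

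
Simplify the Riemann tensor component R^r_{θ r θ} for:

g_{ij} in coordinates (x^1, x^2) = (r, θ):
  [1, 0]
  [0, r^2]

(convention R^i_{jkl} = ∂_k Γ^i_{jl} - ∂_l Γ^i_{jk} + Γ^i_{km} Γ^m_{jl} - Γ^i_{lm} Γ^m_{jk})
Non-zero Christoffel symbols (Γ^k_{ij} = Γ^k_{ji}):
Γ^r_{θ θ} = -r
Γ^θ_{r θ} = 1/r
R^r_{θ r θ} = ∂_r Γ^r_{θ θ} - ∂_θ Γ^r_{θ r} + Γ^r_{r m} Γ^m_{θ θ} - Γ^r_{θ m} Γ^m_{θ r}
  = (-1) - (0) + (0) - (-1) = 0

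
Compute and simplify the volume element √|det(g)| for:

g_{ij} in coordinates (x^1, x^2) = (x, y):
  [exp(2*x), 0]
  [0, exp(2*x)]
det(g) = exp(4*x)
√|det(g)| = exp(2*x)
Volume element: dV = exp(2*x) dx dy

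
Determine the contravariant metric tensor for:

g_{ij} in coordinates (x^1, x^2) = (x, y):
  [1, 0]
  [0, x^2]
The metric is diagonal, so g^{ij} is diagonal with entries 1/g_{ii}: diag(1, 1/(x^2)).
g^{ij}:
  [1, 0]
  [0, 1/x^2]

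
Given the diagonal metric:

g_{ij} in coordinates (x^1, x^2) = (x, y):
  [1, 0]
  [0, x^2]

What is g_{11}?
With x^1 = x, x^2 = y, g_{11} = g_{xx} is the row-1, column-1 entry of the matrix.
g_{11} = 1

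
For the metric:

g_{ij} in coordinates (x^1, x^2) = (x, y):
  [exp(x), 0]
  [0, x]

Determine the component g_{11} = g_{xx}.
With x^1 = x, x^2 = y, g_{11} = g_{xx} is the row-1, column-1 entry of the matrix.
g_{11} = exp(x)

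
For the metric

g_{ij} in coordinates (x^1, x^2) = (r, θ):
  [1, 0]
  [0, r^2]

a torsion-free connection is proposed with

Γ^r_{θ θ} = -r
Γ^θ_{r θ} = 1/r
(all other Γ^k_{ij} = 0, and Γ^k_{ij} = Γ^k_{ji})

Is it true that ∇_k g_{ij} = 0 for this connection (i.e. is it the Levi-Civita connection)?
Using ∇_k g_{ij} = ∂_k g_{ij} - Γ^m_{ki} g_{mj} - Γ^m_{kj} g_{im}:
e.g. ∇_r g_{θθ} = (2*r) - (r) - (r) = 0
Every component ∇_k g_{ij} vanishes: the connection is metric compatible.
Yes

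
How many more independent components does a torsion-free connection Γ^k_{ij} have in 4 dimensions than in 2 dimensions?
Independent components in n dimensions: n × n(n+1)/2 = n^2(n+1)/2.
4D: 4 × 10 = 40
2D: 2 × 3 = 6
Difference = 40 - 6 = 34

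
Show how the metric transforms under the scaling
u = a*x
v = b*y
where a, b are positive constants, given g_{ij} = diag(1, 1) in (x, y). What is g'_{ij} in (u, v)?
Invert the transformation: x = u/a, y = v/b
g'_{ij} = (∂x^k/∂x'^i)(∂x^l/∂x'^j) g_{kl}; with g_{kl} = δ_{kl} this is Σ_k (∂x^k/∂x'^i)(∂x^k/∂x'^j).
Jacobian: ∂x/∂u = 1/a, ∂x/∂v = 0, ∂y/∂u = 0, ∂y/∂v = 1/b
g'_{uu} = (1/a)(1/a) + (0)(0) = 1/a^2
g'_{uv} = (1/a)(0) + (0)(1/b) = 0
g'_{vv} = (0)(0) + (1/b)(1/b) = 1/b^2
g'_{ij} = diag(1/a^2, 1/b^2)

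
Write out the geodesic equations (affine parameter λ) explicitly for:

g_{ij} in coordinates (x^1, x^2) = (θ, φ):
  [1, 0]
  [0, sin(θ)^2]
Geodesic equation: d^2x^k/dλ^2 + Γ^k_{ij} (dx^i/dλ)(dx^j/dλ) = 0.
Non-zero Christoffel symbols:
Γ^θ_{φ φ} = -sin(2*θ)/2
Γ^φ_{θ φ} = 1/tan(θ)
Substituting (the symmetric pair Γ^k_{ij}, Γ^k_{ji} combines into a factor 2):
d^2θ/dλ^2 - (sin(2*θ)/2) (dφ/dλ)^2 = 0
d^2φ/dλ^2 + (2/tan(θ)) (dθ/dλ)(dφ/dλ) = 0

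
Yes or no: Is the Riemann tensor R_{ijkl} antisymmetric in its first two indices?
R_{ijkl} = -R_{jikl} (follows from metric compatibility).
Yes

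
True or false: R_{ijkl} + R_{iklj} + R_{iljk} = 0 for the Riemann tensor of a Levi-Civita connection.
This is the first (algebraic) Bianchi identity.
True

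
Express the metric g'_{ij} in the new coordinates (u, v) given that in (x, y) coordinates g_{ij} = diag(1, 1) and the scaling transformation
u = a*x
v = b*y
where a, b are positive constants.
Invert the transformation: x = u/a, y = v/b
g'_{ij} = (∂x^k/∂x'^i)(∂x^l/∂x'^j) g_{kl}; with g_{kl} = δ_{kl} this is Σ_k (∂x^k/∂x'^i)(∂x^k/∂x'^j).
Jacobian: ∂x/∂u = 1/a, ∂x/∂v = 0, ∂y/∂u = 0, ∂y/∂v = 1/b
g'_{uu} = (1/a)(1/a) + (0)(0) = 1/a^2
g'_{uv} = (1/a)(0) + (0)(1/b) = 0
g'_{vv} = (0)(0) + (1/b)(1/b) = 1/b^2
g'_{ij} = diag(1/a^2, 1/b^2)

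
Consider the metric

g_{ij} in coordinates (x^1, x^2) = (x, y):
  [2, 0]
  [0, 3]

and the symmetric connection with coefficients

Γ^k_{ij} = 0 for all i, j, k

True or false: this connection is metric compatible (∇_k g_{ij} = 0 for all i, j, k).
Using ∇_k g_{ij} = ∂_k g_{ij} - Γ^m_{ki} g_{mj} - Γ^m_{kj} g_{im}:
e.g. ∇_y g_{xx} = (0) - (0) - (0) = 0
Every component ∇_k g_{ij} vanishes: the connection is metric compatible.
True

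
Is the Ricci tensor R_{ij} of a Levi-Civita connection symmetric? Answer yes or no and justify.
R_{ij} = R^k_{ikj}; the pair symmetry R_{kilj} = R_{ljki} gives R_{ij} = R_{ji}.
Yes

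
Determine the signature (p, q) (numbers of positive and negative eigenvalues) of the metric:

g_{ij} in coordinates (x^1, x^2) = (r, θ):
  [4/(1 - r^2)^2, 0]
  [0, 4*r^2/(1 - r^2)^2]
The metric is diagonal, so its eigenvalues are the diagonal entries: 4/(1 - r^2)^2, 4*r^2/(1 - r^2)^2 (at a generic point, where coordinate-dependent entries are positive).
2 positive, 0 negative.
(2, 0) - Riemannian (positive definite)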